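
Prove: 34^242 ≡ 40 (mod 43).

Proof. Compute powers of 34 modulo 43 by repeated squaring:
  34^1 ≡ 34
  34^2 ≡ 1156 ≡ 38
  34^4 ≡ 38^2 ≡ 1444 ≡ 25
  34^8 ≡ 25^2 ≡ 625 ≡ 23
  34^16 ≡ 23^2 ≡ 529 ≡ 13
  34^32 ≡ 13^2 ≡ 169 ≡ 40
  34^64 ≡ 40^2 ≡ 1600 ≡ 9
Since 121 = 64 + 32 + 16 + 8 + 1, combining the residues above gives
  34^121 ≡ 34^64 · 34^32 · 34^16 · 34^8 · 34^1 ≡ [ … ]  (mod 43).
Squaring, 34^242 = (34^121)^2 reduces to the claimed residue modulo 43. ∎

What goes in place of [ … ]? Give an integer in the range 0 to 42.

Multiply the listed residues: 9 · 40 · 13 · 23 · 34 = 360 → 4680 → 107640 → 3659760.
Reducing modulo 43: 3659760 = 85110·43 + 30, so 34^121 ≡ 30.

30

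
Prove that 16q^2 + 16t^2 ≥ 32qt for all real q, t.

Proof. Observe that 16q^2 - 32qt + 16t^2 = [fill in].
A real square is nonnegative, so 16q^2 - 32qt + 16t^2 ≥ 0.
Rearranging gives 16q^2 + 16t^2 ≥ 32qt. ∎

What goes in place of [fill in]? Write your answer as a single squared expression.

16q^2 - 32qt + 16t^2 is a perfect-square trinomial: the outer terms are (4q)^2 and (4t)^2, and the cross term is -2·4q·4t.
So 16q^2 - 32qt + 16t^2 = (4q - 4t)^2 ≥ 0.

(4q - 4t)^2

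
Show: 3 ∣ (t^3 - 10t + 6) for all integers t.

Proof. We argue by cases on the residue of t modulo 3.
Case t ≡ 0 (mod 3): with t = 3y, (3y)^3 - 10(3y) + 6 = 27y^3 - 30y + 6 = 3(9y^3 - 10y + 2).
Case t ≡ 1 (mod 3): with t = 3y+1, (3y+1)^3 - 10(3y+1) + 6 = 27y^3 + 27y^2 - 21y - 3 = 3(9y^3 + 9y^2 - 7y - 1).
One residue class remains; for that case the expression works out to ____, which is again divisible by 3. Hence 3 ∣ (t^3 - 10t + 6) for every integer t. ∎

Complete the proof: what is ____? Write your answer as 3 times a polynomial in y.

The residues treated are {0, 1}, so the missing case is t ≡ 2 (mod 3); write t = 3y+2.
Then (3y+2)^3 - 10(3y+2) + 6 = 27y^3 + 54y^2 + 6y - 6 = 3(9y^3 + 18y^2 + 2y - 2).

3(9y^3 + 18y^2 + 2y - 2)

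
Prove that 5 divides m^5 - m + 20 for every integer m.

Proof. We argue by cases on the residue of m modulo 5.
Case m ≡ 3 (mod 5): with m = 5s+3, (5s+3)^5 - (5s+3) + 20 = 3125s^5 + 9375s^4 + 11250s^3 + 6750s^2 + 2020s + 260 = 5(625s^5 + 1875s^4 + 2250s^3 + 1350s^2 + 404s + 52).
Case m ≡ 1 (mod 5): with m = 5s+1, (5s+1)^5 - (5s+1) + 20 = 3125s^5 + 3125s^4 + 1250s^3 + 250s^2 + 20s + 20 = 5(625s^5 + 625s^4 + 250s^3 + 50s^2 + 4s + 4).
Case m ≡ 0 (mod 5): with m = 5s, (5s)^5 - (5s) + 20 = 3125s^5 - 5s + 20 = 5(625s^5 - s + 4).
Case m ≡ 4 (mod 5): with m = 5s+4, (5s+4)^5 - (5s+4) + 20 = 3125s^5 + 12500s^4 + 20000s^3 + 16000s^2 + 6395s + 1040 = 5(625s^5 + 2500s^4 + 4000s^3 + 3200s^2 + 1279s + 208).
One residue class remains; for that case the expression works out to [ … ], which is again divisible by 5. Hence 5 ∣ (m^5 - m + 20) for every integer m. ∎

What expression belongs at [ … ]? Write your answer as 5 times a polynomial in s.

The residues treated are {3, 1, 0, 4}, so the missing case is m ≡ 2 (mod 5); write m = 5s+2.
Then (5s+2)^5 - (5s+2) + 20 = 3125s^5 + 6250s^4 + 5000s^3 + 2000s^2 + 395s + 50 = 5(625s^5 + 1250s^4 + 1000s^3 + 400s^2 + 79s + 10).

5(625s^5 + 1250s^4 + 1000s^3 + 400s^2 + 79s + 10)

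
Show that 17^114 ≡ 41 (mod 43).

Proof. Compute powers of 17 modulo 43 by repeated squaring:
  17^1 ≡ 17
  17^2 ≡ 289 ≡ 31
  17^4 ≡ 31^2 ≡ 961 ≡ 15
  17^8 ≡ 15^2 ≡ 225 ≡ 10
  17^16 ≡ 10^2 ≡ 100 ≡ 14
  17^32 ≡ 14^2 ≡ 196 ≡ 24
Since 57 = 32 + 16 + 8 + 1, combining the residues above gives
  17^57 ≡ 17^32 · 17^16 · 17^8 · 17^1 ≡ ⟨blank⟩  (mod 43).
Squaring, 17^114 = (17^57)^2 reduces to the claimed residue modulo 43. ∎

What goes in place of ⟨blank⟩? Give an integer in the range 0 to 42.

16

Multiply the listed residues: 24 · 14 · 10 · 17 = 336 → 3360 → 57120.
Reducing modulo 43: 57120 = 1328·43 + 16, so 17^57 ≡ 16.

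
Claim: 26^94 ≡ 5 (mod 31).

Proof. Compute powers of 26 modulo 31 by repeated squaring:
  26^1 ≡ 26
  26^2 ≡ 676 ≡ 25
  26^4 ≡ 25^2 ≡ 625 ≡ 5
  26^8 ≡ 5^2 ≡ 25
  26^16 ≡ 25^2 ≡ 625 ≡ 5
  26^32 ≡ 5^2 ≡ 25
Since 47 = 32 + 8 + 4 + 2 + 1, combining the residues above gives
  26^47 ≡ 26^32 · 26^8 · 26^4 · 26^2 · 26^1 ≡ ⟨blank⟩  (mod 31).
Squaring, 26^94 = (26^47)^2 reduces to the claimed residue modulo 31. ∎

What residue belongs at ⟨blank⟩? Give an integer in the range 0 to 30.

6

Multiply the listed residues: 25 · 25 · 5 · 25 · 26 = 625 → 3125 → 78125 → 2031250.
Reducing modulo 31: 2031250 = 65524·31 + 6, so 26^47 ≡ 6.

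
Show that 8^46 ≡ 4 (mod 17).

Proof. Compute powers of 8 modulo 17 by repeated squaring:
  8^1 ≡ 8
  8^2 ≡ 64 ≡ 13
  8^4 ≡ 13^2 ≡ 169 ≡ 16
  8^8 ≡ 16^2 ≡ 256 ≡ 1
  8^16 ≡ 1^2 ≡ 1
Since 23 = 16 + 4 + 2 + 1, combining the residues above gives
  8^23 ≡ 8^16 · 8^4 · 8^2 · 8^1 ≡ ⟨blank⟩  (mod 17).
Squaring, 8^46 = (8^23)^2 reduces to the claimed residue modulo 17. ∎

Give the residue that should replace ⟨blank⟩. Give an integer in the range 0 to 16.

Multiply the listed residues: 1 · 16 · 13 · 8 = 16 → 208 → 1664.
Reducing modulo 17: 1664 = 97·17 + 15, so 8^23 ≡ 15.

15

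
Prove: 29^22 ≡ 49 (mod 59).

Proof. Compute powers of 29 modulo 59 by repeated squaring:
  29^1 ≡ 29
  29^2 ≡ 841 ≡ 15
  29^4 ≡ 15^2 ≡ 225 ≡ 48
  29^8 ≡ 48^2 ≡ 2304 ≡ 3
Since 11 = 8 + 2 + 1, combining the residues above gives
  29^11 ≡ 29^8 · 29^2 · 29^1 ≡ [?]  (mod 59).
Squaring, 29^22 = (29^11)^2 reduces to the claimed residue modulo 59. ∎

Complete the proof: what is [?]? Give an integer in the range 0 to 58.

7

Multiply the listed residues: 3 · 15 · 29 = 45 → 1305.
Reducing modulo 59: 1305 = 22·59 + 7, so 29^11 ≡ 7.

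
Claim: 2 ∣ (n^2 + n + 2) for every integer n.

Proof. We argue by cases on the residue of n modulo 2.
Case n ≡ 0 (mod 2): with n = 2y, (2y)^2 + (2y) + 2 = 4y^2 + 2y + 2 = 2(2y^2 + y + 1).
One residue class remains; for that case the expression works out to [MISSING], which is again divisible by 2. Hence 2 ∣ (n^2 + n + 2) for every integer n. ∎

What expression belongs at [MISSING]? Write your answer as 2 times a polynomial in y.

2(2y^2 + 3y + 2)

Only n ≡ 1 (mod 2) is unaccounted for. Put n = 2y+1:
(2y+1)^2 + (2y+1) + 2 expands to 4y^2 + 6y + 4,
and factoring out 2 leaves 2(2y^2 + 3y + 2).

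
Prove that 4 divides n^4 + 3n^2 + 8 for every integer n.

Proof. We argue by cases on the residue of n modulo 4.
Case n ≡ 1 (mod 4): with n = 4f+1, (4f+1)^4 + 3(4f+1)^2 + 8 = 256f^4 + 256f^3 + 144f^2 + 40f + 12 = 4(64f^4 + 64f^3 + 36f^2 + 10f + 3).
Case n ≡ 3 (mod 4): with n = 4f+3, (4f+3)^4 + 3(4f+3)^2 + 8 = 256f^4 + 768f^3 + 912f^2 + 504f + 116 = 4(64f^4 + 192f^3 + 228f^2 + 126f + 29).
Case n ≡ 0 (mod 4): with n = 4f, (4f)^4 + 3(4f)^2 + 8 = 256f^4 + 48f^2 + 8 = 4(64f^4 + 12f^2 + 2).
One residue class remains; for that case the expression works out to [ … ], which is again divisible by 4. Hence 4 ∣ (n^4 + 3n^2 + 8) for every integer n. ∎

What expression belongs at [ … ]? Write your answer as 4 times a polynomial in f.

The residues treated are {1, 3, 0}, so the missing case is n ≡ 2 (mod 4); write n = 4f+2.
Then (4f+2)^4 + 3(4f+2)^2 + 8 = 256f^4 + 512f^3 + 432f^2 + 176f + 36 = 4(64f^4 + 128f^3 + 108f^2 + 44f + 9).

4(64f^4 + 128f^3 + 108f^2 + 44f + 9)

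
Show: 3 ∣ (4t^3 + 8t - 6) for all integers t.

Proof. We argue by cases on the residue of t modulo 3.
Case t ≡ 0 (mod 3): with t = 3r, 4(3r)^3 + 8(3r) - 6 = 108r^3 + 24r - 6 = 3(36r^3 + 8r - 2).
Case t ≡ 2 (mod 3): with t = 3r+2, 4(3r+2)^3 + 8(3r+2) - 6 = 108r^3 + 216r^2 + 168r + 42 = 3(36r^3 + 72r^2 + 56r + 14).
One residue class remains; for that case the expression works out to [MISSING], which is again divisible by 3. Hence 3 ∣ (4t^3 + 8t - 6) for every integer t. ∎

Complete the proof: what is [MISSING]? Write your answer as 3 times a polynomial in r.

3(36r^3 + 36r^2 + 20r + 2)

The residues treated are {0, 2}, so the missing case is t ≡ 1 (mod 3); write t = 3r+1.
Then 4(3r+1)^3 + 8(3r+1) - 6 = 108r^3 + 108r^2 + 60r + 6 = 3(36r^3 + 36r^2 + 20r + 2).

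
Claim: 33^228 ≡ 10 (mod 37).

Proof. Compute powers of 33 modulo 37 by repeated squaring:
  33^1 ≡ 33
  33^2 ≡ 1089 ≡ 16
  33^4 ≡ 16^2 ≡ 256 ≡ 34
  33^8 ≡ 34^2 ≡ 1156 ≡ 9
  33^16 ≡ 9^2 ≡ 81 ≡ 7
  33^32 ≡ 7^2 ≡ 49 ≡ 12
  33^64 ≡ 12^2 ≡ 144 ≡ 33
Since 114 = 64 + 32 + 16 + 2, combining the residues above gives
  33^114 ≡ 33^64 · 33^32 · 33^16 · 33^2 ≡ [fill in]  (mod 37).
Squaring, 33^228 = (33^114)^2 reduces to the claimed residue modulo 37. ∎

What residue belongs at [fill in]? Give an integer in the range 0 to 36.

26

Multiply the listed residues: 33 · 12 · 7 · 16 = 396 → 2772 → 44352.
Reducing modulo 37: 44352 = 1198·37 + 26, so 33^114 ≡ 26.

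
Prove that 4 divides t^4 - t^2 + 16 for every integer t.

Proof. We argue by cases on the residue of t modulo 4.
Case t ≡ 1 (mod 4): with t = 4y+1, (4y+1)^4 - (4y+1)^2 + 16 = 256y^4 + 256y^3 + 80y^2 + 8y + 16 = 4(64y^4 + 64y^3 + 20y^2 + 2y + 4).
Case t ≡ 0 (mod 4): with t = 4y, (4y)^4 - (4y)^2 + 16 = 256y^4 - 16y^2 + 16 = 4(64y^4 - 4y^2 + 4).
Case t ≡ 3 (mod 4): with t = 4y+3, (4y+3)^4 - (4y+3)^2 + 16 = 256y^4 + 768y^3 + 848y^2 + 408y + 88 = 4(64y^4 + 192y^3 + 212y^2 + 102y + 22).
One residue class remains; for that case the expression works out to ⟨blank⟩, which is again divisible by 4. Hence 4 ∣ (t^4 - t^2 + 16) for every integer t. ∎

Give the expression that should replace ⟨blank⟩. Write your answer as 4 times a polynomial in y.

The residues treated are {1, 0, 3}, so the missing case is t ≡ 2 (mod 4); write t = 4y+2.
Then (4y+2)^4 - (4y+2)^2 + 16 = 256y^4 + 512y^3 + 368y^2 + 112y + 28 = 4(64y^4 + 128y^3 + 92y^2 + 28y + 7).

4(64y^4 + 128y^3 + 92y^2 + 28y + 7)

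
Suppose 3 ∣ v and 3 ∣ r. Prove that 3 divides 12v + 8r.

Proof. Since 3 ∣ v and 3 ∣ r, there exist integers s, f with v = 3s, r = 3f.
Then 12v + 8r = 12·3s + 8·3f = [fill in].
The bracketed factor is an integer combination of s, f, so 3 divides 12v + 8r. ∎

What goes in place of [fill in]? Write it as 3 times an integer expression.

3(8f + 12s)

Each term has a factor of 3: 12·3s + 8·3f = 3·(8f + 12s).
Since 8f + 12s is an integer, 3 ∣ (12v + 8r).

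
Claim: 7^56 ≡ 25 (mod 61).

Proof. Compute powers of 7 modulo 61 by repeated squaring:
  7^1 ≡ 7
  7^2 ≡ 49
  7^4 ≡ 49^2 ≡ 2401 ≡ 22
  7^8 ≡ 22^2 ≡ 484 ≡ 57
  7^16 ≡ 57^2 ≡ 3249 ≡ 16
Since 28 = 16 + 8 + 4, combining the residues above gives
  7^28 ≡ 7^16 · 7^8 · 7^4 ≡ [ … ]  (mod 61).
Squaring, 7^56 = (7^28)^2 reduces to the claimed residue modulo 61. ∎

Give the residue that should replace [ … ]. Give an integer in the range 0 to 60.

56

Multiply the listed residues: 16 · 57 · 22 = 912 → 20064.
Reducing modulo 61: 20064 = 328·61 + 56, so 7^28 ≡ 56.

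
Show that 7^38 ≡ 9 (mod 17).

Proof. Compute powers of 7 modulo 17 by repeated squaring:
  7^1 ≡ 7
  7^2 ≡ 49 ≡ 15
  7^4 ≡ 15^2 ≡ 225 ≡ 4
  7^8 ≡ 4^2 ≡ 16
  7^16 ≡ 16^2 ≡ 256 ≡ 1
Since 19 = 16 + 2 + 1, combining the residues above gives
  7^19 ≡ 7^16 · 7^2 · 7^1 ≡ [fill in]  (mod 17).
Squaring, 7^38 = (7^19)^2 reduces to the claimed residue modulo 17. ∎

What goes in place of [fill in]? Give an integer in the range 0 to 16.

3

Multiply the listed residues: 1 · 15 · 7 = 15 → 105.
Reducing modulo 17: 105 = 6·17 + 3, so 7^19 ≡ 3.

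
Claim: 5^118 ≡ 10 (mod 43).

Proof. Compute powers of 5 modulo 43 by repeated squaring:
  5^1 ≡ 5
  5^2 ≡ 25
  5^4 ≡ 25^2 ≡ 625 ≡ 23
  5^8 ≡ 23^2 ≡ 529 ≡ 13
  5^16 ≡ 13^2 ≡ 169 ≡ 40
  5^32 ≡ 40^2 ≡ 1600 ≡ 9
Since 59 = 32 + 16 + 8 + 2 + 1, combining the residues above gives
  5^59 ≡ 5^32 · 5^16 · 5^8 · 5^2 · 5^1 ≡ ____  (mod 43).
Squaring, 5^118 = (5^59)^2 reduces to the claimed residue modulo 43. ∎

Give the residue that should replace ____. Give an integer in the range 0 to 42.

28

5^32 · 5^16 · 5^8 · 5^2 · 5^1 ≡ 9 · 40 · 13 · 25 · 5 = 585000.
585000 mod 43 = 28, so 5^59 ≡ 28 (mod 43).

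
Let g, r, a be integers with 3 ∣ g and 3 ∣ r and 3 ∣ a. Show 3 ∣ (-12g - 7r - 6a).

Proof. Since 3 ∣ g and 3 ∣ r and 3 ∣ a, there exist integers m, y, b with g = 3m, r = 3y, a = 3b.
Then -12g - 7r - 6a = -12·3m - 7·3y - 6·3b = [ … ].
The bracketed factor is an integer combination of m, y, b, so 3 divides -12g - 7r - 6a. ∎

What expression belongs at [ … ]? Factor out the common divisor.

Each term has a factor of 3: -12·3m - 7·3y - 6·3b = 3·(-6b - 12m - 7y).
Since -6b - 12m - 7y is an integer, 3 ∣ (-12g - 7r - 6a).

3(-6b - 12m - 7y)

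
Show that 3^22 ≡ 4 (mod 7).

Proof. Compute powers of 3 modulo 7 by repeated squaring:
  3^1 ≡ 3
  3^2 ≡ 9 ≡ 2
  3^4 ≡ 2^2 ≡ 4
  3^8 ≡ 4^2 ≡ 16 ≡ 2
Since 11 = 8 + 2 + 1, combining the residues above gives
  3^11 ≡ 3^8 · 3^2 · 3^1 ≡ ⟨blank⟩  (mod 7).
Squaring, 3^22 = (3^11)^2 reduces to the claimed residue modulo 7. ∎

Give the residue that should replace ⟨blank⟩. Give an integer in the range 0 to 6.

Multiply the listed residues: 2 · 2 · 3 = 4 → 12.
Reducing modulo 7: 12 = 1·7 + 5, so 3^11 ≡ 5.

5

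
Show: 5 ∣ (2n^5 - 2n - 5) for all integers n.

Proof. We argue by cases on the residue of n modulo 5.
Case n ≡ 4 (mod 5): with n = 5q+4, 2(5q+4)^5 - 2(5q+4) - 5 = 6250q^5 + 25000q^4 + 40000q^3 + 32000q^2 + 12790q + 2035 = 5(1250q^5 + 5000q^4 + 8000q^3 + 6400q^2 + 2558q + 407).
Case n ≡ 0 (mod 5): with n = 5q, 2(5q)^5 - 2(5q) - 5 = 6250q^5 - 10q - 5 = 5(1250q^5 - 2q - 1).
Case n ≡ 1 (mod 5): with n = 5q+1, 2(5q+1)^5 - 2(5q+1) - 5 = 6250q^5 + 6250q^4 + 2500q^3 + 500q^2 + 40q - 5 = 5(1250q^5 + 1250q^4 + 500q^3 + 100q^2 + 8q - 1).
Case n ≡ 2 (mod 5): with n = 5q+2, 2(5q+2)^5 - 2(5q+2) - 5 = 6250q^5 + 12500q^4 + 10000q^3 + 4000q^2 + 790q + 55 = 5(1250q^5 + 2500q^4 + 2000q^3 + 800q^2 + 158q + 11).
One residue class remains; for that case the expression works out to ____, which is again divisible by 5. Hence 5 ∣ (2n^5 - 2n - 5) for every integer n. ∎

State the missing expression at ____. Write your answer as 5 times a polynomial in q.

5(1250q^5 + 3750q^4 + 4500q^3 + 2700q^2 + 808q + 95)

The residues treated are {4, 0, 1, 2}, so the missing case is n ≡ 3 (mod 5); write n = 5q+3.
Then 2(5q+3)^5 - 2(5q+3) - 5 = 6250q^5 + 18750q^4 + 22500q^3 + 13500q^2 + 4040q + 475 = 5(1250q^5 + 3750q^4 + 4500q^3 + 2700q^2 + 808q + 95).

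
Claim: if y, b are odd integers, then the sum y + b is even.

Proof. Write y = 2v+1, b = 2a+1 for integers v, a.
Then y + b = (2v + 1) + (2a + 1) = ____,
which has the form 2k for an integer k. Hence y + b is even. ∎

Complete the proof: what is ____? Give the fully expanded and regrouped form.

(2v + 1) + (2a + 1) = 2a + 2v + 2
= 2(a + v + 1).
Since a + v + 1 is an integer, the sum is of the form 2k for an integer k.

2(a + v + 1)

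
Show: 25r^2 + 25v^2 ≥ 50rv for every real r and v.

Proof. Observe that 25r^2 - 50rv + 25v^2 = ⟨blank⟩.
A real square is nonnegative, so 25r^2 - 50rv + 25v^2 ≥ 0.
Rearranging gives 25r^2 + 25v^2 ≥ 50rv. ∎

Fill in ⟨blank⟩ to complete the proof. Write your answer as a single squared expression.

25r^2 - 50rv + 25v^2 is a perfect-square trinomial: the outer terms are (5r)^2 and (5v)^2, and the cross term is -2·5r·5v.
So 25r^2 - 50rv + 25v^2 = (5r - 5v)^2 ≥ 0.

(5r - 5v)^2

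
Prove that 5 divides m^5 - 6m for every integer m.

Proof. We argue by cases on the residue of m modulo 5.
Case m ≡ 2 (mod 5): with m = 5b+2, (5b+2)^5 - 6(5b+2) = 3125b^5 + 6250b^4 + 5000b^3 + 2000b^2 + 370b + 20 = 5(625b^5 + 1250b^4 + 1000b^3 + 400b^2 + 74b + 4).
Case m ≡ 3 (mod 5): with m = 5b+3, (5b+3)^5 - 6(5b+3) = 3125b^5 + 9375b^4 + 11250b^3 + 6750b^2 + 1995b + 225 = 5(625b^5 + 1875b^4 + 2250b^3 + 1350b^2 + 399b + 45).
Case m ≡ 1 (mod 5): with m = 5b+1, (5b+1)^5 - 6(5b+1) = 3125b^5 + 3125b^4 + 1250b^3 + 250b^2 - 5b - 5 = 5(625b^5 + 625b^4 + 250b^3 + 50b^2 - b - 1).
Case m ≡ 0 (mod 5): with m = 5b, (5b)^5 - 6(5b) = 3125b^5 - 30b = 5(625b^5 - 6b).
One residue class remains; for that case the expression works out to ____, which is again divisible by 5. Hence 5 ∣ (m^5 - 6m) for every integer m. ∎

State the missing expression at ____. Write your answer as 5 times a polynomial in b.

5(625b^5 + 2500b^4 + 4000b^3 + 3200b^2 + 1274b + 200)

The residues treated are {2, 3, 1, 0}, so the missing case is m ≡ 4 (mod 5); write m = 5b+4.
Then (5b+4)^5 - 6(5b+4) = 3125b^5 + 12500b^4 + 20000b^3 + 16000b^2 + 6370b + 1000 = 5(625b^5 + 2500b^4 + 4000b^3 + 3200b^2 + 1274b + 200).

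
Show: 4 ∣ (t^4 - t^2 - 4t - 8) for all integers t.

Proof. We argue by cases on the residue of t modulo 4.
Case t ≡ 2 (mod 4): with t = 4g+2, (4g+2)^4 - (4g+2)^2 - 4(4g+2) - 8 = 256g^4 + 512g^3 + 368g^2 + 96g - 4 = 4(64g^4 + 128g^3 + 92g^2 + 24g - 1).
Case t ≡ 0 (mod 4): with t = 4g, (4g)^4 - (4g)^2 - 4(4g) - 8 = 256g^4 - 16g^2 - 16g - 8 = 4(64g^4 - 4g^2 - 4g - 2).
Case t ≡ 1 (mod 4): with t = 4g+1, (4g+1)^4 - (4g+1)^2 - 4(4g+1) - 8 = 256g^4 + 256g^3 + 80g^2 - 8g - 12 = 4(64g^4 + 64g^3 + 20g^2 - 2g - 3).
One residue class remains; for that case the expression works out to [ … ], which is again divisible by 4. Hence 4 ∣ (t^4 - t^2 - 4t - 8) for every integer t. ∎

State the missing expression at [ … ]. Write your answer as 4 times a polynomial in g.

4(64g^4 + 192g^3 + 212g^2 + 98g + 13)

Only t ≡ 3 (mod 4) is unaccounted for. Put t = 4g+3:
(4g+3)^4 - (4g+3)^2 - 4(4g+3) - 8 expands to 256g^4 + 768g^3 + 848g^2 + 392g + 52,
and factoring out 4 leaves 4(64g^4 + 192g^3 + 212g^2 + 98g + 13).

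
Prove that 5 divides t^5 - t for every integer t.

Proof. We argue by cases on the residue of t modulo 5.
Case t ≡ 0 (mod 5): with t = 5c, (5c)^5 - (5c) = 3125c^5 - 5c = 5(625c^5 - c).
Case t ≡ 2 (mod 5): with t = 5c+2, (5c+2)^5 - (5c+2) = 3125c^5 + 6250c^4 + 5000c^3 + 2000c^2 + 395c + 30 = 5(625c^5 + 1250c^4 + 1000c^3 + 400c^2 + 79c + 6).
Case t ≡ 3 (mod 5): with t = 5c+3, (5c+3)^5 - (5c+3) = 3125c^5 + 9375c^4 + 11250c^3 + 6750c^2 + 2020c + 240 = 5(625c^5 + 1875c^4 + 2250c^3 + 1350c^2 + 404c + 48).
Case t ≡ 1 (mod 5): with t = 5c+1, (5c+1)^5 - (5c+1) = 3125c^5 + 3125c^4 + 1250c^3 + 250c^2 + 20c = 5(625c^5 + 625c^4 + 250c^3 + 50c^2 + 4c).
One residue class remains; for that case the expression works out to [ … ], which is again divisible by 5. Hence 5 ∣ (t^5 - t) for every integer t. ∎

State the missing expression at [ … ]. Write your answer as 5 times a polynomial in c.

The residues treated are {0, 2, 3, 1}, so the missing case is t ≡ 4 (mod 5); write t = 5c+4.
Then (5c+4)^5 - (5c+4) = 3125c^5 + 12500c^4 + 20000c^3 + 16000c^2 + 6395c + 1020 = 5(625c^5 + 2500c^4 + 4000c^3 + 3200c^2 + 1279c + 204).

5(625c^5 + 2500c^4 + 4000c^3 + 3200c^2 + 1279c + 204)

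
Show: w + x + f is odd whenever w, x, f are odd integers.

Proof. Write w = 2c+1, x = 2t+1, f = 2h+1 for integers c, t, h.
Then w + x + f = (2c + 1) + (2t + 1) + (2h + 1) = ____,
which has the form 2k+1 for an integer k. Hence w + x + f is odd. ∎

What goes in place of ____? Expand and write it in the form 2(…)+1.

(2c + 1) + (2t + 1) + (2h + 1) = 2c + 2h + 2t + 3
= 2(c + h + t + 1) + 1.
Since c + h + t + 1 is an integer, the sum is of the form 2k+1 for an integer k.

2(c + h + t + 1) + 1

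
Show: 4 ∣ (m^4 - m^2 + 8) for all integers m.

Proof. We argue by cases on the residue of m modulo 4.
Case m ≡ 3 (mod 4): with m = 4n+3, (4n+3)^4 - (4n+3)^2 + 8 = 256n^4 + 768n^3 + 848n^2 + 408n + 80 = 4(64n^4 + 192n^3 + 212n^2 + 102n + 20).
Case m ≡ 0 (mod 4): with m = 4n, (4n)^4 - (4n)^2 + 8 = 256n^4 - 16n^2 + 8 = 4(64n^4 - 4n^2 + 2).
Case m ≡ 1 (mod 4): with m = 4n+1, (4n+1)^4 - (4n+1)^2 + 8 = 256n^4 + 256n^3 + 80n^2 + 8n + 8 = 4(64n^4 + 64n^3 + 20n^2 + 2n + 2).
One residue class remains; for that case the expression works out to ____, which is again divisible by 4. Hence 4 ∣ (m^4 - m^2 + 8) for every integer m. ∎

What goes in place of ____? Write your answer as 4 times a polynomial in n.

The residues treated are {3, 0, 1}, so the missing case is m ≡ 2 (mod 4); write m = 4n+2.
Then (4n+2)^4 - (4n+2)^2 + 8 = 256n^4 + 512n^3 + 368n^2 + 112n + 20 = 4(64n^4 + 128n^3 + 92n^2 + 28n + 5).

4(64n^4 + 128n^3 + 92n^2 + 28n + 5)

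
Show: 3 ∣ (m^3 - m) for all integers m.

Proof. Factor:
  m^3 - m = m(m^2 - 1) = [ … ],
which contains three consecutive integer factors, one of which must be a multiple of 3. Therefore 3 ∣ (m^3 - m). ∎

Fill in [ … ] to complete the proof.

m(m^2 - 1) = m(m - 1)(m + 1) = (m - 1)m(m + 1).
These three factors are consecutive integers, so their product is divisible by 3.

(m - 1)m(m + 1)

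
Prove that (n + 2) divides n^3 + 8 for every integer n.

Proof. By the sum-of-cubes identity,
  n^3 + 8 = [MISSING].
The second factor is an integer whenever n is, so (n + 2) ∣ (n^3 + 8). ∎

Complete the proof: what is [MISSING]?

(n + 2)(n^2 - 2n + 4)

a^3 + b^3 = (a + b)(a^2 - ab + b^2). With a = n, b = 2:
n^3 + 8 = (n + 2)(n^2 - 2n + 4).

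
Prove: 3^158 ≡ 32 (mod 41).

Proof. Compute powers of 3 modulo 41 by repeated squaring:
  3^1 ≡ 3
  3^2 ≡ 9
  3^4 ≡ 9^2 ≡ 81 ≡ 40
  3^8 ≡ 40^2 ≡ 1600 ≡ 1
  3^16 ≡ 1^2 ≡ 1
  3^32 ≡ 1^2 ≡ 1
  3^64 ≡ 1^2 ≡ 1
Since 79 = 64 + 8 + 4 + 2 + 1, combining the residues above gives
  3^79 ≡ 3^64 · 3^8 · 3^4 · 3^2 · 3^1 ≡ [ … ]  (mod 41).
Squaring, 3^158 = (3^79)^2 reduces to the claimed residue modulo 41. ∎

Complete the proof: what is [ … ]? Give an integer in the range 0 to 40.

14

Multiply the listed residues: 1 · 1 · 40 · 9 · 3 = 1 → 40 → 360 → 1080.
Reducing modulo 41: 1080 = 26·41 + 14, so 3^79 ≡ 14.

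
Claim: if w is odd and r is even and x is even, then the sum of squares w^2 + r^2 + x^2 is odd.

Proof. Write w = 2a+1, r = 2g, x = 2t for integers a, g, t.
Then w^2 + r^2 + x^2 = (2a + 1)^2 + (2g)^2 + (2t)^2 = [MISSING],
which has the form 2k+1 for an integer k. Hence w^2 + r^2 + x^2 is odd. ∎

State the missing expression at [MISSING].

(2a + 1)^2 + (2g)^2 + (2t)^2 = 4a^2 + 4a + 4g^2 + 4t^2 + 1
= 2(2a^2 + 2a + 2g^2 + 2t^2) + 1.
Since 2a^2 + 2a + 2g^2 + 2t^2 is an integer, the sum of squares is of the form 2k+1 for an integer k.

2(2a^2 + 2a + 2g^2 + 2t^2) + 1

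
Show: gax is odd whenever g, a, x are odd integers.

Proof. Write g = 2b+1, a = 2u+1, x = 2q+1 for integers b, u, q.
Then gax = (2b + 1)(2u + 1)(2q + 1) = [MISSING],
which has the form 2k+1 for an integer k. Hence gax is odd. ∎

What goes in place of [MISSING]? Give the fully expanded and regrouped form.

2(4bqu + 2bq + 2bu + b + 2qu + q + u) + 1

Expanding: (2b + 1)(2u + 1)(2q + 1) = 8bqu + 4bq + 4bu + 2b + 4qu + 2q + 2u + 1.
Every term except the constant is even, so this is 2(4bqu + 2bq + 2bu + b + 2qu + q + u) + 1,
and 4bqu + 2bq + 2bu + b + 2qu + q + u ∈ ℤ gives the required form.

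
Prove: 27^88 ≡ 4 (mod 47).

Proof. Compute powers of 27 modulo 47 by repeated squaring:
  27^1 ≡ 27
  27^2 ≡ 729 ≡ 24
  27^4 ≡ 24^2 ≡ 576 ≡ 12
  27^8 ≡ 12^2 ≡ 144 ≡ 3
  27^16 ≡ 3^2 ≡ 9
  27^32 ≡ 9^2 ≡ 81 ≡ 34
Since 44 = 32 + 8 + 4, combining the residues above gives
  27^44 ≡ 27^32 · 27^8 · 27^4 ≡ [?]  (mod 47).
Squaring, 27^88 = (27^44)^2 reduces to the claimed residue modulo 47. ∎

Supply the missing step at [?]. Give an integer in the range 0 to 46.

27^32 · 27^8 · 27^4 ≡ 34 · 3 · 12 = 1224.
1224 mod 47 = 2, so 27^44 ≡ 2 (mod 47).

2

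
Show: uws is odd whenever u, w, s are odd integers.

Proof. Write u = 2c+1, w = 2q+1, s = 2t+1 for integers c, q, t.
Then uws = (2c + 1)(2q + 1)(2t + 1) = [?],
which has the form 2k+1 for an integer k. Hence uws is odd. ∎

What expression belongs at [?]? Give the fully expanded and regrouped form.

2(4cqt + 2cq + 2ct + c + 2qt + q + t) + 1

Expanding: (2c + 1)(2q + 1)(2t + 1) = 8cqt + 4cq + 4ct + 2c + 4qt + 2q + 2t + 1.
Every term except the constant is even, so this is 2(4cqt + 2cq + 2ct + c + 2qt + q + t) + 1,
and 4cqt + 2cq + 2ct + c + 2qt + q + t ∈ ℤ gives the required form.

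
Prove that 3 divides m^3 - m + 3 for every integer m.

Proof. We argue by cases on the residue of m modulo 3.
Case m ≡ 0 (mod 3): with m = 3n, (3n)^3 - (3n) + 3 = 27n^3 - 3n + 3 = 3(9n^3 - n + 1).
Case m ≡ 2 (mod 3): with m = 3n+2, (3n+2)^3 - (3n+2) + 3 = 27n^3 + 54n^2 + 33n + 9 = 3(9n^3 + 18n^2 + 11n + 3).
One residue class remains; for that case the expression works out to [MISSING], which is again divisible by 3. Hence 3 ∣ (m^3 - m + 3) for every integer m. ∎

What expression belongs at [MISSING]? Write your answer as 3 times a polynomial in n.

Only m ≡ 1 (mod 3) is unaccounted for. Put m = 3n+1:
(3n+1)^3 - (3n+1) + 3 expands to 27n^3 + 27n^2 + 6n + 3,
and factoring out 3 leaves 3(9n^3 + 9n^2 + 2n + 1).

3(9n^3 + 9n^2 + 2n + 1)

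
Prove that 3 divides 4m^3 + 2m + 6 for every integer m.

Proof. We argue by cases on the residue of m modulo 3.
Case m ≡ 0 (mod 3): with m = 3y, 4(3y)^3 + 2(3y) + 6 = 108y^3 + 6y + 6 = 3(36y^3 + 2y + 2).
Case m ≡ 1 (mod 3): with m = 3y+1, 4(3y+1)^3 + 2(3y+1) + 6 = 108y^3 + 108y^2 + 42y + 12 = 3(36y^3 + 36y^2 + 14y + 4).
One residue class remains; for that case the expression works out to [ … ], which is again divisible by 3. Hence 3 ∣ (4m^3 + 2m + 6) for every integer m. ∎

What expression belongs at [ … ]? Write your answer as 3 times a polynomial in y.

3(36y^3 + 72y^2 + 50y + 14)

The residues treated are {0, 1}, so the missing case is m ≡ 2 (mod 3); write m = 3y+2.
Then 4(3y+2)^3 + 2(3y+2) + 6 = 108y^3 + 216y^2 + 150y + 42 = 3(36y^3 + 72y^2 + 50y + 14).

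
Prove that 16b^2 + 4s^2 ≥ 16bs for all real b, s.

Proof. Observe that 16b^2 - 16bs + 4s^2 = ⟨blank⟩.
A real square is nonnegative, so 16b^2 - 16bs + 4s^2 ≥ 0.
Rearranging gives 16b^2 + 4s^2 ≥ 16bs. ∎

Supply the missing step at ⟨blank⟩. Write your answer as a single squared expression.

16b^2 - 16bs + 4s^2 is a perfect-square trinomial: the outer terms are (4b)^2 and (2s)^2, and the cross term is -2·4b·2s.
So 16b^2 - 16bs + 4s^2 = (4b - 2s)^2 ≥ 0.

(4b - 2s)^2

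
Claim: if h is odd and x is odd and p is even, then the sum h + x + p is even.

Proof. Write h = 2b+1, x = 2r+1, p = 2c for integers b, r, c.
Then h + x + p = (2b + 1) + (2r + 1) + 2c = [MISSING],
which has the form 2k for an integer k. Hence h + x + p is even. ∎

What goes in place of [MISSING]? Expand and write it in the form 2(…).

(2b + 1) + (2r + 1) + 2c = 2b + 2c + 2r + 2
= 2(b + c + r + 1).
Since b + c + r + 1 is an integer, the sum is of the form 2k for an integer k.

2(b + c + r + 1)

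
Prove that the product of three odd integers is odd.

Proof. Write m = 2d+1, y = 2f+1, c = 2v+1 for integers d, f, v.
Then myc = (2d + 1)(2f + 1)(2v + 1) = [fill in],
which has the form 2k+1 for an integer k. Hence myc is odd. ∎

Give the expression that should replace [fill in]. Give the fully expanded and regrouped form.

2(4dfv + 2df + 2dv + d + 2fv + f + v) + 1

Expanding: (2d + 1)(2f + 1)(2v + 1) = 8dfv + 4df + 4dv + 2d + 4fv + 2f + 2v + 1.
Every term except the constant is even, so this is 2(4dfv + 2df + 2dv + d + 2fv + f + v) + 1,
and 4dfv + 2df + 2dv + d + 2fv + f + v ∈ ℤ gives the required form.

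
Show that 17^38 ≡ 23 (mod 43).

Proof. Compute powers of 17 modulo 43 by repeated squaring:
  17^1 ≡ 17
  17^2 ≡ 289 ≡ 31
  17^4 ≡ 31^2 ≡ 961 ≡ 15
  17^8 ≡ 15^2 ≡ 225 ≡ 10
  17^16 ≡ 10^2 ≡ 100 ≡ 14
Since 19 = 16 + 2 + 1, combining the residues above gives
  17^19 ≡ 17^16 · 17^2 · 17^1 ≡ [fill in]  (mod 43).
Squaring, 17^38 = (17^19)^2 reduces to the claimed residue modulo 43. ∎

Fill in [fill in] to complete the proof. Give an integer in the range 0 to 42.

25

Multiply the listed residues: 14 · 31 · 17 = 434 → 7378.
Reducing modulo 43: 7378 = 171·43 + 25, so 17^19 ≡ 25.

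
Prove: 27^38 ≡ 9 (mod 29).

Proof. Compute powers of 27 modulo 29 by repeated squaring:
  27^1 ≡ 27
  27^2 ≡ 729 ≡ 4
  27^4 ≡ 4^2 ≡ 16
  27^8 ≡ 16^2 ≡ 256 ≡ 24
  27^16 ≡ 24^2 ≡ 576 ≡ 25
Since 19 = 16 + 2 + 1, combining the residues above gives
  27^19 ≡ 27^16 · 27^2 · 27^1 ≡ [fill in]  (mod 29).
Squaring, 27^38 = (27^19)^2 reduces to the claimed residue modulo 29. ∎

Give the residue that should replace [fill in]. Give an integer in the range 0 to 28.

3

27^16 · 27^2 · 27^1 ≡ 25 · 4 · 27 = 2700.
2700 mod 29 = 3, so 27^19 ≡ 3 (mod 29).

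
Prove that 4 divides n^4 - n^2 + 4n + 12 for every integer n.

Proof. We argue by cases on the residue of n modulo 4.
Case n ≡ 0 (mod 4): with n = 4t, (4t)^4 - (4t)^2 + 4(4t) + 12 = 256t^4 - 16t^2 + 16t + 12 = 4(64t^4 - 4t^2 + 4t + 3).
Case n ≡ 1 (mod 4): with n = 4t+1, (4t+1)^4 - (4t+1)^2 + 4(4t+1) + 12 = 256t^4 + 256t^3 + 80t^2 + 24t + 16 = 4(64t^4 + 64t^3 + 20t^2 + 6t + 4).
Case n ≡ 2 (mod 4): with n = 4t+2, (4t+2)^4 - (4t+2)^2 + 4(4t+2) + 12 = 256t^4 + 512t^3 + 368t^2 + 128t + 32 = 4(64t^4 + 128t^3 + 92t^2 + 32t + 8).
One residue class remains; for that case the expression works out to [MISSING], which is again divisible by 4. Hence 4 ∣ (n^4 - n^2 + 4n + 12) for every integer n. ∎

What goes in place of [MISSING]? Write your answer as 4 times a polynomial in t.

The residues treated are {0, 1, 2}, so the missing case is n ≡ 3 (mod 4); write n = 4t+3.
Then (4t+3)^4 - (4t+3)^2 + 4(4t+3) + 12 = 256t^4 + 768t^3 + 848t^2 + 424t + 96 = 4(64t^4 + 192t^3 + 212t^2 + 106t + 24).

4(64t^4 + 192t^3 + 212t^2 + 106t + 24)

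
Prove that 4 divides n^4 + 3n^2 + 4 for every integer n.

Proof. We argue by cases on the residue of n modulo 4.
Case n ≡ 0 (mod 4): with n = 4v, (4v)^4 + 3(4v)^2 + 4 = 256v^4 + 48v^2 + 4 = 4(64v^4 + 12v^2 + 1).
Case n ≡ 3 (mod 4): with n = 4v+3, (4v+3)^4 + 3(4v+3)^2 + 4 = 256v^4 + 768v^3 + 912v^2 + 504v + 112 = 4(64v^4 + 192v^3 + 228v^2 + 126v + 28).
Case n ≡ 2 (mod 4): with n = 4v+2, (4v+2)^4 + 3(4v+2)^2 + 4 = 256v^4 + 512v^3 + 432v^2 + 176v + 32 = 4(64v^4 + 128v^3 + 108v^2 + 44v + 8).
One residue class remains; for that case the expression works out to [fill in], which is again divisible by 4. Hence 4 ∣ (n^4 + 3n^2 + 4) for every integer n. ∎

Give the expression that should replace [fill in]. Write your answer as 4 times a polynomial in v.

4(64v^4 + 64v^3 + 36v^2 + 10v + 2)

The residues treated are {0, 3, 2}, so the missing case is n ≡ 1 (mod 4); write n = 4v+1.
Then (4v+1)^4 + 3(4v+1)^2 + 4 = 256v^4 + 256v^3 + 144v^2 + 40v + 8 = 4(64v^4 + 64v^3 + 36v^2 + 10v + 2).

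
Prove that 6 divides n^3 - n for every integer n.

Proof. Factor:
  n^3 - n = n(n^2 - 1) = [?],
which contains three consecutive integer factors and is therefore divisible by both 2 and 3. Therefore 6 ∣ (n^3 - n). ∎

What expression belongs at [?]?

n(n^2 - 1) = n(n - 1)(n + 1) = (n - 1)n(n + 1).
These three factors are consecutive integers, so their product is divisible by 6.

(n - 1)n(n + 1)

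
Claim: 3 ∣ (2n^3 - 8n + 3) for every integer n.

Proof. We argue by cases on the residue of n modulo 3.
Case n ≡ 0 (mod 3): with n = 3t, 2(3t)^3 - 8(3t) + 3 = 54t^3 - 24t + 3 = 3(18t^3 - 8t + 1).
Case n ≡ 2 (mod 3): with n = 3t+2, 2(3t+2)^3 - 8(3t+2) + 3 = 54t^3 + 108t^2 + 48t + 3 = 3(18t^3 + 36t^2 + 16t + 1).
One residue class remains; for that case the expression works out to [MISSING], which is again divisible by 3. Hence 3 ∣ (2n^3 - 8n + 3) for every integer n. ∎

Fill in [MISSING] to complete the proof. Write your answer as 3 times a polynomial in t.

The residues treated are {0, 2}, so the missing case is n ≡ 1 (mod 3); write n = 3t+1.
Then 2(3t+1)^3 - 8(3t+1) + 3 = 54t^3 + 54t^2 - 6t - 3 = 3(18t^3 + 18t^2 - 2t - 1).

3(18t^3 + 18t^2 - 2t - 1)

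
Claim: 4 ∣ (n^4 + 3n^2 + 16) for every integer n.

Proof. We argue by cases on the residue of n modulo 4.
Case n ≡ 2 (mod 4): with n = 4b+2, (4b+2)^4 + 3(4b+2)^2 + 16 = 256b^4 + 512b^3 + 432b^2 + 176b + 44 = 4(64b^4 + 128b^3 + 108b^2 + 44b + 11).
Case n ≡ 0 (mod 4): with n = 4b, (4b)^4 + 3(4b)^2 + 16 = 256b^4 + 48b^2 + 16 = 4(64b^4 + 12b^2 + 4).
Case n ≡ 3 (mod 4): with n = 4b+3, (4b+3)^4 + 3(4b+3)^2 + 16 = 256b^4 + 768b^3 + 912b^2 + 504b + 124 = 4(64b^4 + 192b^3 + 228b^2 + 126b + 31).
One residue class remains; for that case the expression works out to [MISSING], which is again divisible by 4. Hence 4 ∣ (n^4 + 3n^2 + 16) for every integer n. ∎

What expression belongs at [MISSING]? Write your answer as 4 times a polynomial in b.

Only n ≡ 1 (mod 4) is unaccounted for. Put n = 4b+1:
(4b+1)^4 + 3(4b+1)^2 + 16 expands to 256b^4 + 256b^3 + 144b^2 + 40b + 20,
and factoring out 4 leaves 4(64b^4 + 64b^3 + 36b^2 + 10b + 5).

4(64b^4 + 64b^3 + 36b^2 + 10b + 5)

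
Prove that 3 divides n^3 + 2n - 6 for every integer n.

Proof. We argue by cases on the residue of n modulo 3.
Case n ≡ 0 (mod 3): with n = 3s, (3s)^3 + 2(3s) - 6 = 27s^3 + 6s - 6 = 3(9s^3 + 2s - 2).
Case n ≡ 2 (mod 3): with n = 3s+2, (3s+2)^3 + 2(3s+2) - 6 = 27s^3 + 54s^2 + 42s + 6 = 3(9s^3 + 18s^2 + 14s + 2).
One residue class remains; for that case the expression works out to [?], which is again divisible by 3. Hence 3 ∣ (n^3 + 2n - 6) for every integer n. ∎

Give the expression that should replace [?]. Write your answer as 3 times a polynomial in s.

3(9s^3 + 9s^2 + 5s - 1)

The residues treated are {0, 2}, so the missing case is n ≡ 1 (mod 3); write n = 3s+1.
Then (3s+1)^3 + 2(3s+1) - 6 = 27s^3 + 27s^2 + 15s - 3 = 3(9s^3 + 9s^2 + 5s - 1).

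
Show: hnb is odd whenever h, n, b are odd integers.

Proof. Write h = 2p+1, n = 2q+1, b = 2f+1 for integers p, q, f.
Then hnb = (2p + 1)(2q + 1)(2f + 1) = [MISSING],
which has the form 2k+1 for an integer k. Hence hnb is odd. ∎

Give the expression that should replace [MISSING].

(2p + 1)(2q + 1)(2f + 1) = 8fpq + 4fp + 4fq + 2f + 4pq + 2p + 2q + 1
= 2(4fpq + 2fp + 2fq + f + 2pq + p + q) + 1.
Since 4fpq + 2fp + 2fq + f + 2pq + p + q is an integer, the product is of the form 2k+1 for an integer k.

2(4fpq + 2fp + 2fq + f + 2pq + p + q) + 1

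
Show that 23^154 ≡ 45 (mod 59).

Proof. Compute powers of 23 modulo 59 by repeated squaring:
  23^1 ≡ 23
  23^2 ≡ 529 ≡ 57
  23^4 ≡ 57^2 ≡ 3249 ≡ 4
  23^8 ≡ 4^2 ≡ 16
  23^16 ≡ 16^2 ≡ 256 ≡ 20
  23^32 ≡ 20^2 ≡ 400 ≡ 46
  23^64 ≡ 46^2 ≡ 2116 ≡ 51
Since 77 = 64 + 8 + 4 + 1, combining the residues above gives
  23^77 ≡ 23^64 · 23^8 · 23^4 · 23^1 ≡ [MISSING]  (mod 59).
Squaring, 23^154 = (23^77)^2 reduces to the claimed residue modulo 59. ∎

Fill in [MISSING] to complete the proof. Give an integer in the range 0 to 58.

23^64 · 23^8 · 23^4 · 23^1 ≡ 51 · 16 · 4 · 23 = 75072.
75072 mod 59 = 24, so 23^77 ≡ 24 (mod 59).

24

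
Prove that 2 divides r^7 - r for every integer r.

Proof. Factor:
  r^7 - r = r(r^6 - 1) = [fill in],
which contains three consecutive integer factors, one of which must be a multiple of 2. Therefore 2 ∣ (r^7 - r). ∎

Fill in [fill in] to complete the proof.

r^6 - 1 = (r^2 - 1)(r^4 + r^2 + 1), and r^2 - 1 = (r-1)(r+1).
So r(r^6 - 1) = (r - 1)r(r + 1)(r^4 + r^2 + 1).

(r - 1)r(r + 1)(r^4 + r^2 + 1)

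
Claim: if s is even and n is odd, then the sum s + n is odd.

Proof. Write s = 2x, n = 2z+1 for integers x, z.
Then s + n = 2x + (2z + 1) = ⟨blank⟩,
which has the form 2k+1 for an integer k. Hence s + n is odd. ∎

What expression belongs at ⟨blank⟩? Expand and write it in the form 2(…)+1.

2(x + z) + 1

Expanding: 2x + (2z + 1) = 2x + 2z + 1.
Every term except the constant is even, so this is 2(x + z) + 1,
and x + z ∈ ℤ gives the required form.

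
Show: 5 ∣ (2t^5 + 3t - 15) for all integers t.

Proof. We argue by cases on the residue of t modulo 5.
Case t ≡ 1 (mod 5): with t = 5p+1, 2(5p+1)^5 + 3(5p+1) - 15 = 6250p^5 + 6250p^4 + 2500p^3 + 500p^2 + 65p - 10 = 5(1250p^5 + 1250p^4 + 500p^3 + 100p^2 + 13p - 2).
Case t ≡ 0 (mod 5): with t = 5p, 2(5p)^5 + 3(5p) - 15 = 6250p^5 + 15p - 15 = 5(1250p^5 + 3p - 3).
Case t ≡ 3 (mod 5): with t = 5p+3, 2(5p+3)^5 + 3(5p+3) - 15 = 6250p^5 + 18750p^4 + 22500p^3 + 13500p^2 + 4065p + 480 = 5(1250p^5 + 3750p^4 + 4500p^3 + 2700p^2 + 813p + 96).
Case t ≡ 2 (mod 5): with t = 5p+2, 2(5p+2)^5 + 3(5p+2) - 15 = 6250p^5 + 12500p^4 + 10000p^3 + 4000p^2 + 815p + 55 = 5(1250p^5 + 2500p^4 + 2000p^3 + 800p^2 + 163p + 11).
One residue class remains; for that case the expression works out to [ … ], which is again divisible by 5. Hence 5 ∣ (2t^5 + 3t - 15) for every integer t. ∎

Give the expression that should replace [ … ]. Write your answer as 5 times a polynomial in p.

The residues treated are {1, 0, 3, 2}, so the missing case is t ≡ 4 (mod 5); write t = 5p+4.
Then 2(5p+4)^5 + 3(5p+4) - 15 = 6250p^5 + 25000p^4 + 40000p^3 + 32000p^2 + 12815p + 2045 = 5(1250p^5 + 5000p^4 + 8000p^3 + 6400p^2 + 2563p + 409).

5(1250p^5 + 5000p^4 + 8000p^3 + 6400p^2 + 2563p + 409)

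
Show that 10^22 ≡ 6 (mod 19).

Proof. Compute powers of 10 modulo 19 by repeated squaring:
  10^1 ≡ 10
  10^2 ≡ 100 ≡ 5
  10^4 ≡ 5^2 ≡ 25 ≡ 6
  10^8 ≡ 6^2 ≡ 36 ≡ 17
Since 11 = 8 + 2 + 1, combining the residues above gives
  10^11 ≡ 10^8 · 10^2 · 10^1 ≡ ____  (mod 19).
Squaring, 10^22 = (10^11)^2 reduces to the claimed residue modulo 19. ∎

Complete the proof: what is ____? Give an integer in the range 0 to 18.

14

Multiply the listed residues: 17 · 5 · 10 = 85 → 850.
Reducing modulo 19: 850 = 44·19 + 14, so 10^11 ≡ 14.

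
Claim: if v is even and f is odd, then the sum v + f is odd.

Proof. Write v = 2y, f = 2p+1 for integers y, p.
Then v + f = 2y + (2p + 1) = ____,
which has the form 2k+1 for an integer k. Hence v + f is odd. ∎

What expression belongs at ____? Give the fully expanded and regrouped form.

Expanding: 2y + (2p + 1) = 2p + 2y + 1.
Every term except the constant is even, so this is 2(p + y) + 1,
and p + y ∈ ℤ gives the required form.

2(p + y) + 1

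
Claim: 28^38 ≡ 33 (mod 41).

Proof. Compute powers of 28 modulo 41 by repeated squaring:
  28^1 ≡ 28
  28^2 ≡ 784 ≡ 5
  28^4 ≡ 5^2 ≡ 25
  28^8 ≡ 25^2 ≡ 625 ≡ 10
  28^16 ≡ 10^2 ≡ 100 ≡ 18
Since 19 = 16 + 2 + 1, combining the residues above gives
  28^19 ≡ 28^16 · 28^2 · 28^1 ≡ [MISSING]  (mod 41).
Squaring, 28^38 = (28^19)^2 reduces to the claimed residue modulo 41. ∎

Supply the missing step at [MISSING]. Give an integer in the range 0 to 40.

19

28^16 · 28^2 · 28^1 ≡ 18 · 5 · 28 = 2520.
2520 mod 41 = 19, so 28^19 ≡ 19 (mod 41).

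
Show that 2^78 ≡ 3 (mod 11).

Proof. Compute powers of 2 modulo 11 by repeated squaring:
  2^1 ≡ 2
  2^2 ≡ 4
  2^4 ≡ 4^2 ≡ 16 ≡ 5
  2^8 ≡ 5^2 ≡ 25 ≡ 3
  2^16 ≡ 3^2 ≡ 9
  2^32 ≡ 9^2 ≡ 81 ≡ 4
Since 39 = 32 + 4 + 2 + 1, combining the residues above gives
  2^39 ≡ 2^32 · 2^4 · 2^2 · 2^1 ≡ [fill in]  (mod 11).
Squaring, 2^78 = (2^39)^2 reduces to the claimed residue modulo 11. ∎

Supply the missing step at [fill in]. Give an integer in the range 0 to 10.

6

Multiply the listed residues: 4 · 5 · 4 · 2 = 20 → 80 → 160.
Reducing modulo 11: 160 = 14·11 + 6, so 2^39 ≡ 6.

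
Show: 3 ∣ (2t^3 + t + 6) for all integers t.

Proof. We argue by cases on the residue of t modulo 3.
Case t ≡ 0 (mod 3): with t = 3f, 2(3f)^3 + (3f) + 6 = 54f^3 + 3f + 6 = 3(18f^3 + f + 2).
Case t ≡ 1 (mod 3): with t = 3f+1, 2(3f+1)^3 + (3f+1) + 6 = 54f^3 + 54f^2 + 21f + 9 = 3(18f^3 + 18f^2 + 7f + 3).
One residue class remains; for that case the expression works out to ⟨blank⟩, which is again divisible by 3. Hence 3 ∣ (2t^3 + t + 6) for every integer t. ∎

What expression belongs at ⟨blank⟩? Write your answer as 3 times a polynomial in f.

The residues treated are {0, 1}, so the missing case is t ≡ 2 (mod 3); write t = 3f+2.
Then 2(3f+2)^3 + (3f+2) + 6 = 54f^3 + 108f^2 + 75f + 24 = 3(18f^3 + 36f^2 + 25f + 8).

3(18f^3 + 36f^2 + 25f + 8)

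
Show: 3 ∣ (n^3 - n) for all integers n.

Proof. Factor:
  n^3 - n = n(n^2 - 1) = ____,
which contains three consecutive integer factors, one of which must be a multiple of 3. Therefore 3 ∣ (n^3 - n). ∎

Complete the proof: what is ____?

n(n^2 - 1) = n(n - 1)(n + 1) = (n - 1)n(n + 1).
These three factors are consecutive integers, so their product is divisible by 3.

(n - 1)n(n + 1)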